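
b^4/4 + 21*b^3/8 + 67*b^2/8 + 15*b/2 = b*(b/4 + 1)*(b + 3/2)*(b + 5)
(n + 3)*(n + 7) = n^2 + 10*n + 21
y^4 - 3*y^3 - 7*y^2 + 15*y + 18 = (y - 3)^2*(y + 1)*(y + 2)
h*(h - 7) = h^2 - 7*h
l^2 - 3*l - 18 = (l - 6)*(l + 3)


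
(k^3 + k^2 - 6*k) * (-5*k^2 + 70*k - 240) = -5*k^5 + 65*k^4 - 140*k^3 - 660*k^2 + 1440*k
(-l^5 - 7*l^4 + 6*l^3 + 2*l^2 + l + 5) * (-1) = l^5 + 7*l^4 - 6*l^3 - 2*l^2 - l - 5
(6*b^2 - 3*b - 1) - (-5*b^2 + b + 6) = 11*b^2 - 4*b - 7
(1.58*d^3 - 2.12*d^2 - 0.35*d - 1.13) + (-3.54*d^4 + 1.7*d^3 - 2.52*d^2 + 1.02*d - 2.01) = -3.54*d^4 + 3.28*d^3 - 4.64*d^2 + 0.67*d - 3.14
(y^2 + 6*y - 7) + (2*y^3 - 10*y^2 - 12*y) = 2*y^3 - 9*y^2 - 6*y - 7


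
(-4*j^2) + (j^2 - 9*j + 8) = -3*j^2 - 9*j + 8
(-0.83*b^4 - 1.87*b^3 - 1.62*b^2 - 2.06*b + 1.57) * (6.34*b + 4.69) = -5.2622*b^5 - 15.7485*b^4 - 19.0411*b^3 - 20.6582*b^2 + 0.292399999999999*b + 7.3633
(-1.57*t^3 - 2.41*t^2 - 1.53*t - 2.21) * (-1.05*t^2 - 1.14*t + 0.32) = 1.6485*t^5 + 4.3203*t^4 + 3.8515*t^3 + 3.2935*t^2 + 2.0298*t - 0.7072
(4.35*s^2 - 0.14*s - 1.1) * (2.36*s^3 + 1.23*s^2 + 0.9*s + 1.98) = 10.266*s^5 + 5.0201*s^4 + 1.1468*s^3 + 7.134*s^2 - 1.2672*s - 2.178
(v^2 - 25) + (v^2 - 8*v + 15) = 2*v^2 - 8*v - 10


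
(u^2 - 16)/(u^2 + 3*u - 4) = (u - 4)/(u - 1)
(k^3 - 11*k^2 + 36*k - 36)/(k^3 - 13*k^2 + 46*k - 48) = (k - 6)/(k - 8)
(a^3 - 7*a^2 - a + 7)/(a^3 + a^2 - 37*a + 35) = (a^2 - 6*a - 7)/(a^2 + 2*a - 35)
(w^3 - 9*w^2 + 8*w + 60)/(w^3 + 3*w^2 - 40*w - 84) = (w - 5)/(w + 7)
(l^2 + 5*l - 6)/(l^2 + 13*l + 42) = (l - 1)/(l + 7)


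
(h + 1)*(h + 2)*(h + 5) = h^3 + 8*h^2 + 17*h + 10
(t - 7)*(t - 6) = t^2 - 13*t + 42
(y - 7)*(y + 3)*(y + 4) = y^3 - 37*y - 84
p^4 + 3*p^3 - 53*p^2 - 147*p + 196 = (p - 7)*(p - 1)*(p + 4)*(p + 7)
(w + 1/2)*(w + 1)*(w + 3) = w^3 + 9*w^2/2 + 5*w + 3/2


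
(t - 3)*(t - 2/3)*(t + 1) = t^3 - 8*t^2/3 - 5*t/3 + 2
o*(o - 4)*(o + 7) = o^3 + 3*o^2 - 28*o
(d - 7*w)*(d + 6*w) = d^2 - d*w - 42*w^2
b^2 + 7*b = b*(b + 7)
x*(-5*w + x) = -5*w*x + x^2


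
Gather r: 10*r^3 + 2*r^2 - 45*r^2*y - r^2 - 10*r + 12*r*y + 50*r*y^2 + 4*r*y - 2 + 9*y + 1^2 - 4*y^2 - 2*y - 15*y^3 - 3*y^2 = 10*r^3 + r^2*(1 - 45*y) + r*(50*y^2 + 16*y - 10) - 15*y^3 - 7*y^2 + 7*y - 1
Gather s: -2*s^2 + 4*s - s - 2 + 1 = -2*s^2 + 3*s - 1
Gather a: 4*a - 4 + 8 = 4*a + 4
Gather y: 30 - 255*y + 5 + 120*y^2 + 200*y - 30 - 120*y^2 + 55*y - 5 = 0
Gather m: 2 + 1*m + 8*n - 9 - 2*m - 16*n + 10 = -m - 8*n + 3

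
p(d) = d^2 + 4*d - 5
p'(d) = 2*d + 4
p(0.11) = -4.55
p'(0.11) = 4.22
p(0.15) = -4.38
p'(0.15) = 4.30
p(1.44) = 2.83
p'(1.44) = 6.88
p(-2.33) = -8.89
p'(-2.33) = -0.66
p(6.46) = 62.57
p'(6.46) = 16.92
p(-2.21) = -8.96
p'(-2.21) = -0.42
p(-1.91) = -8.99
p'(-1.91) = 0.18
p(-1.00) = -8.00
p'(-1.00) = 2.00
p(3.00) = 16.00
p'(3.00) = 10.00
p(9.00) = 112.00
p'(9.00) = 22.00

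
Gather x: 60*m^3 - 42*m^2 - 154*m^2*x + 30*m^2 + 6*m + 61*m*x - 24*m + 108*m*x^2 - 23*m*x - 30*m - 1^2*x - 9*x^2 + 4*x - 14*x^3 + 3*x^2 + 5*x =60*m^3 - 12*m^2 - 48*m - 14*x^3 + x^2*(108*m - 6) + x*(-154*m^2 + 38*m + 8)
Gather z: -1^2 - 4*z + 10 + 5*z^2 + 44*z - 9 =5*z^2 + 40*z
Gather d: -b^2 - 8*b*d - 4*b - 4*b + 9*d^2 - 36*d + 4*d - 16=-b^2 - 8*b + 9*d^2 + d*(-8*b - 32) - 16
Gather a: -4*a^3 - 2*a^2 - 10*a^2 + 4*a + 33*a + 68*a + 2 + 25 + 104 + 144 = -4*a^3 - 12*a^2 + 105*a + 275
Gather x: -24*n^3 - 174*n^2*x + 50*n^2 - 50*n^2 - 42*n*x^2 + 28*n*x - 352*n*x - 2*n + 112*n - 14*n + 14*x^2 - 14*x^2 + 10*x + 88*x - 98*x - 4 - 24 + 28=-24*n^3 - 42*n*x^2 + 96*n + x*(-174*n^2 - 324*n)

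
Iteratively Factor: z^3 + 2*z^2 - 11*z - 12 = (z + 4)*(z^2 - 2*z - 3) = (z - 3)*(z + 4)*(z + 1)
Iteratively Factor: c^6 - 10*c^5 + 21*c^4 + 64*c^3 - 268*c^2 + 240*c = (c + 3)*(c^5 - 13*c^4 + 60*c^3 - 116*c^2 + 80*c) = (c - 4)*(c + 3)*(c^4 - 9*c^3 + 24*c^2 - 20*c) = (c - 4)*(c - 2)*(c + 3)*(c^3 - 7*c^2 + 10*c) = (c - 4)*(c - 2)^2*(c + 3)*(c^2 - 5*c) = (c - 5)*(c - 4)*(c - 2)^2*(c + 3)*(c)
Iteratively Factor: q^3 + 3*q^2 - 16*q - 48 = (q - 4)*(q^2 + 7*q + 12) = (q - 4)*(q + 3)*(q + 4)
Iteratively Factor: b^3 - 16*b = (b)*(b^2 - 16) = b*(b - 4)*(b + 4)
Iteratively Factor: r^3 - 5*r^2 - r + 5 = (r - 1)*(r^2 - 4*r - 5) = (r - 5)*(r - 1)*(r + 1)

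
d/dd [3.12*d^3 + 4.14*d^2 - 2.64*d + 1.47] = 9.36*d^2 + 8.28*d - 2.64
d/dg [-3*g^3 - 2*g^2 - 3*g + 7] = -9*g^2 - 4*g - 3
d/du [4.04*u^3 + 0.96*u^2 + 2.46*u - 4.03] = 12.12*u^2 + 1.92*u + 2.46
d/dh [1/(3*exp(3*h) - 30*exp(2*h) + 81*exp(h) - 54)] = (-exp(2*h) + 20*exp(h)/3 - 9)*exp(h)/(exp(3*h) - 10*exp(2*h) + 27*exp(h) - 18)^2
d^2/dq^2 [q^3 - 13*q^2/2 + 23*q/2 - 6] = 6*q - 13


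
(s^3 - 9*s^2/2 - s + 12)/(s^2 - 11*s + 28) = (s^2 - s/2 - 3)/(s - 7)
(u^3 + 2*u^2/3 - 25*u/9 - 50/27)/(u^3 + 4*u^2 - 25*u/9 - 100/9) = (u + 2/3)/(u + 4)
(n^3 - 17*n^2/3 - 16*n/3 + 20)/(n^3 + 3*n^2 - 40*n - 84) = (n - 5/3)/(n + 7)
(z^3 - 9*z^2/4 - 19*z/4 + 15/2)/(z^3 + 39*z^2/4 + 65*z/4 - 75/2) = (z^2 - z - 6)/(z^2 + 11*z + 30)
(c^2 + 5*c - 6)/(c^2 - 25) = (c^2 + 5*c - 6)/(c^2 - 25)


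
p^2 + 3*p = p*(p + 3)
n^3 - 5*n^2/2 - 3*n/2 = n*(n - 3)*(n + 1/2)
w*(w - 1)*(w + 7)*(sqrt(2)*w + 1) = sqrt(2)*w^4 + w^3 + 6*sqrt(2)*w^3 - 7*sqrt(2)*w^2 + 6*w^2 - 7*w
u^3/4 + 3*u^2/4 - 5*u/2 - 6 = (u/4 + 1/2)*(u - 3)*(u + 4)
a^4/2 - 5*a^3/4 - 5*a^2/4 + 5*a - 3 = (a/2 + 1)*(a - 2)*(a - 3/2)*(a - 1)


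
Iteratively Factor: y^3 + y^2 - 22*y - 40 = (y - 5)*(y^2 + 6*y + 8) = (y - 5)*(y + 4)*(y + 2)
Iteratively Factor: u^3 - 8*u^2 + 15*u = (u - 3)*(u^2 - 5*u) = u*(u - 3)*(u - 5)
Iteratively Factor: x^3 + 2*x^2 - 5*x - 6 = (x + 1)*(x^2 + x - 6) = (x - 2)*(x + 1)*(x + 3)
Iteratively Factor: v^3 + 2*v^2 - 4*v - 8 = (v - 2)*(v^2 + 4*v + 4) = (v - 2)*(v + 2)*(v + 2)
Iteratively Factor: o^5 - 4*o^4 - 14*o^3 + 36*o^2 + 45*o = (o)*(o^4 - 4*o^3 - 14*o^2 + 36*o + 45) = o*(o - 5)*(o^3 + o^2 - 9*o - 9) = o*(o - 5)*(o + 3)*(o^2 - 2*o - 3) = o*(o - 5)*(o + 1)*(o + 3)*(o - 3)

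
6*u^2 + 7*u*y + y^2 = (u + y)*(6*u + y)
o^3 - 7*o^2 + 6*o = o*(o - 6)*(o - 1)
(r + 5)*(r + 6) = r^2 + 11*r + 30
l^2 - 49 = (l - 7)*(l + 7)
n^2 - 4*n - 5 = (n - 5)*(n + 1)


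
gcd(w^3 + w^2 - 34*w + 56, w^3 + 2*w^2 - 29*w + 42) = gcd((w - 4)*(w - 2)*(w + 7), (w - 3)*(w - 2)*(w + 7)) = w^2 + 5*w - 14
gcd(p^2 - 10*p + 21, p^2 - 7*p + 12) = p - 3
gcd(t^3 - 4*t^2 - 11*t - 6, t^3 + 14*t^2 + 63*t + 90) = 1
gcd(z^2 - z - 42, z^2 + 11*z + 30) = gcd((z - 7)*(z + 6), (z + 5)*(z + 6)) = z + 6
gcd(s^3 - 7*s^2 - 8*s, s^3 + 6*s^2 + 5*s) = s^2 + s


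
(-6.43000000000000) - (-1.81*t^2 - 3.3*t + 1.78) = 1.81*t^2 + 3.3*t - 8.21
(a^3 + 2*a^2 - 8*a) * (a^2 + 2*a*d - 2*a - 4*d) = a^5 + 2*a^4*d - 12*a^3 - 24*a^2*d + 16*a^2 + 32*a*d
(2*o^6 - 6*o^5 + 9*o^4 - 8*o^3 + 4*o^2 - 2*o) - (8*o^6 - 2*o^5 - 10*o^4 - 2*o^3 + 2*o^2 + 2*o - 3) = -6*o^6 - 4*o^5 + 19*o^4 - 6*o^3 + 2*o^2 - 4*o + 3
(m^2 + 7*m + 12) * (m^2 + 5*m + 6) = m^4 + 12*m^3 + 53*m^2 + 102*m + 72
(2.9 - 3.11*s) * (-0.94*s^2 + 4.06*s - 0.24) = 2.9234*s^3 - 15.3526*s^2 + 12.5204*s - 0.696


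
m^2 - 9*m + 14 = (m - 7)*(m - 2)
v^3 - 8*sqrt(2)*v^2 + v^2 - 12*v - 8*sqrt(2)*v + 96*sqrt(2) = (v - 3)*(v + 4)*(v - 8*sqrt(2))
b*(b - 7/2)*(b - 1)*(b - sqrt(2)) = b^4 - 9*b^3/2 - sqrt(2)*b^3 + 7*b^2/2 + 9*sqrt(2)*b^2/2 - 7*sqrt(2)*b/2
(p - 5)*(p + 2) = p^2 - 3*p - 10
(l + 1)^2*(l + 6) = l^3 + 8*l^2 + 13*l + 6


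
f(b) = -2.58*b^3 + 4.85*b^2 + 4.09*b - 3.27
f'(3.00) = -36.47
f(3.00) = -17.01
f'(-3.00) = -94.67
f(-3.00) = 97.77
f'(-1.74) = -36.22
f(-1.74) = 17.89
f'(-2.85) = -86.42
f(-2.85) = 84.19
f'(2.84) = -30.79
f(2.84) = -11.63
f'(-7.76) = -537.27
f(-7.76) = 1462.65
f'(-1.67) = -33.70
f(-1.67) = 15.44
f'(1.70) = -1.79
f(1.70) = 5.02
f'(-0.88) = -10.44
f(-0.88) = -1.36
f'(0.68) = 7.11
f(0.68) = 0.94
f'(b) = -7.74*b^2 + 9.7*b + 4.09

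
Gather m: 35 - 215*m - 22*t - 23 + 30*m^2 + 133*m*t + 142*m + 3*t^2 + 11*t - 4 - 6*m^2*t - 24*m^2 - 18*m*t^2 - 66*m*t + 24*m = m^2*(6 - 6*t) + m*(-18*t^2 + 67*t - 49) + 3*t^2 - 11*t + 8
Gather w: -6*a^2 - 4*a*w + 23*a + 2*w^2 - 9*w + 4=-6*a^2 + 23*a + 2*w^2 + w*(-4*a - 9) + 4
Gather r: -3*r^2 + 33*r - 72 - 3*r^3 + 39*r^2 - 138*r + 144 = -3*r^3 + 36*r^2 - 105*r + 72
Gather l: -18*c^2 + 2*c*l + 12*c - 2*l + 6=-18*c^2 + 12*c + l*(2*c - 2) + 6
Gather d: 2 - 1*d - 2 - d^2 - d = -d^2 - 2*d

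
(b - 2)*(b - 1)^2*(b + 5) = b^4 + b^3 - 15*b^2 + 23*b - 10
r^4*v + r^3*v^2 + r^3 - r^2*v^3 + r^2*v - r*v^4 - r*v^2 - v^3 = (r - v)*(r + v)^2*(r*v + 1)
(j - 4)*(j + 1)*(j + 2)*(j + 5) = j^4 + 4*j^3 - 15*j^2 - 58*j - 40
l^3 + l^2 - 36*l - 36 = (l - 6)*(l + 1)*(l + 6)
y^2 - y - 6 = (y - 3)*(y + 2)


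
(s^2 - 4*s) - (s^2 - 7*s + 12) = 3*s - 12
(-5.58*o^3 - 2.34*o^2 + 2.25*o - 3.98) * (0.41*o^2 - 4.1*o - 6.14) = -2.2878*o^5 + 21.9186*o^4 + 44.7777*o^3 + 3.5108*o^2 + 2.503*o + 24.4372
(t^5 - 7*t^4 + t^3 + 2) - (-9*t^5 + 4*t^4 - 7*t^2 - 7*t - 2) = 10*t^5 - 11*t^4 + t^3 + 7*t^2 + 7*t + 4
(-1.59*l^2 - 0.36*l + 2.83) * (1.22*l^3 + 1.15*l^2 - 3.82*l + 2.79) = -1.9398*l^5 - 2.2677*l^4 + 9.1124*l^3 + 0.193599999999999*l^2 - 11.815*l + 7.8957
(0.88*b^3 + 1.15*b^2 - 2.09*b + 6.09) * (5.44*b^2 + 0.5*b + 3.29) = 4.7872*b^5 + 6.696*b^4 - 7.8994*b^3 + 35.8681*b^2 - 3.8311*b + 20.0361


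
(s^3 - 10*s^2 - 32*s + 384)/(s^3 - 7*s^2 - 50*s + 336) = (s^2 - 2*s - 48)/(s^2 + s - 42)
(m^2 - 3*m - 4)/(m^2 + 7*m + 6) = (m - 4)/(m + 6)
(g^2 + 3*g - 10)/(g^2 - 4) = (g + 5)/(g + 2)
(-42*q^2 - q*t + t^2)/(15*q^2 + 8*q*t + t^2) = (-42*q^2 - q*t + t^2)/(15*q^2 + 8*q*t + t^2)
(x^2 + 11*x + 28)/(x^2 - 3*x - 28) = (x + 7)/(x - 7)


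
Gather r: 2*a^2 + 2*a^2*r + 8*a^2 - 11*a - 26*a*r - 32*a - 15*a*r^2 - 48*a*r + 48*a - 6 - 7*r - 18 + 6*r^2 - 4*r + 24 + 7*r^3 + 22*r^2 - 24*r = 10*a^2 + 5*a + 7*r^3 + r^2*(28 - 15*a) + r*(2*a^2 - 74*a - 35)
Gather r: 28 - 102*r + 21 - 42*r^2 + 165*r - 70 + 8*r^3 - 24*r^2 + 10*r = 8*r^3 - 66*r^2 + 73*r - 21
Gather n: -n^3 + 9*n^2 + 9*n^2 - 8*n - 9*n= -n^3 + 18*n^2 - 17*n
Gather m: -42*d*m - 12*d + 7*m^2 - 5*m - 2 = -12*d + 7*m^2 + m*(-42*d - 5) - 2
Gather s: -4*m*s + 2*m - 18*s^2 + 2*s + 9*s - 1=2*m - 18*s^2 + s*(11 - 4*m) - 1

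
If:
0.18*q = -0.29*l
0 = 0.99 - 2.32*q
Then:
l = -0.26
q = 0.43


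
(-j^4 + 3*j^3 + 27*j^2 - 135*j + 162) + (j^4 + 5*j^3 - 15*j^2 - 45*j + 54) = 8*j^3 + 12*j^2 - 180*j + 216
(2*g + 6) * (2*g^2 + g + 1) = 4*g^3 + 14*g^2 + 8*g + 6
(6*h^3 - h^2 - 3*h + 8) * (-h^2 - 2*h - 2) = -6*h^5 - 11*h^4 - 7*h^3 - 10*h - 16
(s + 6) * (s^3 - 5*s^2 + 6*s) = s^4 + s^3 - 24*s^2 + 36*s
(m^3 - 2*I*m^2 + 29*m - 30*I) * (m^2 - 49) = m^5 - 2*I*m^4 - 20*m^3 + 68*I*m^2 - 1421*m + 1470*I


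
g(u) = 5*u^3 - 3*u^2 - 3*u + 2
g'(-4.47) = 323.53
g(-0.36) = 2.46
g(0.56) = 0.26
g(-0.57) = 1.81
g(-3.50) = -238.62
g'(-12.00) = 2229.00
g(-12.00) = -9034.00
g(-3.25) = -191.58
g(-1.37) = -12.38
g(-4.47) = -491.11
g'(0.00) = -3.00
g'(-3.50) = 201.75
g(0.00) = 2.00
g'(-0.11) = -2.16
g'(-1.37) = 33.37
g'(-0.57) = 5.29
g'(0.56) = -1.66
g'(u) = 15*u^2 - 6*u - 3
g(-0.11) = 2.29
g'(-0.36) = 1.10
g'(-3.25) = 174.94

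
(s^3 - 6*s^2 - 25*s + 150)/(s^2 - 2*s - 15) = (s^2 - s - 30)/(s + 3)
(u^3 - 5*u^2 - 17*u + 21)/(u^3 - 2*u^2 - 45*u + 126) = (u^3 - 5*u^2 - 17*u + 21)/(u^3 - 2*u^2 - 45*u + 126)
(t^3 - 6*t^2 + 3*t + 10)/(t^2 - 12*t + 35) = (t^2 - t - 2)/(t - 7)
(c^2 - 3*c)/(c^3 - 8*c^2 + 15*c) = 1/(c - 5)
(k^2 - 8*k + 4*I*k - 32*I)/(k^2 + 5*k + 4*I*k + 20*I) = (k - 8)/(k + 5)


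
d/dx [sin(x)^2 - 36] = sin(2*x)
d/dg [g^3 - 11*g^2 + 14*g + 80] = 3*g^2 - 22*g + 14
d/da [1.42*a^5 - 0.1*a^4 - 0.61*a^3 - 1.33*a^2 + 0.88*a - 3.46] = 7.1*a^4 - 0.4*a^3 - 1.83*a^2 - 2.66*a + 0.88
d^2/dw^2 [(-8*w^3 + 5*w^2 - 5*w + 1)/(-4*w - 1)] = 2*(128*w^3 + 96*w^2 + 24*w - 41)/(64*w^3 + 48*w^2 + 12*w + 1)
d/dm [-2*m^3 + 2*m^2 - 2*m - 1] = -6*m^2 + 4*m - 2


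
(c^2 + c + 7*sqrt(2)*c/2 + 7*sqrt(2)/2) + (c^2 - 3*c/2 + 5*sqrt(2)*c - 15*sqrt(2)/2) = 2*c^2 - c/2 + 17*sqrt(2)*c/2 - 4*sqrt(2)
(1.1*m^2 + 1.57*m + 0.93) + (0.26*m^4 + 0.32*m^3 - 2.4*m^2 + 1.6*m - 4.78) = 0.26*m^4 + 0.32*m^3 - 1.3*m^2 + 3.17*m - 3.85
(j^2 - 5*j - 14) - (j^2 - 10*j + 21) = 5*j - 35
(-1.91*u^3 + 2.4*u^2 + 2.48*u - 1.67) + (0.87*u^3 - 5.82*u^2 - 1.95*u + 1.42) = -1.04*u^3 - 3.42*u^2 + 0.53*u - 0.25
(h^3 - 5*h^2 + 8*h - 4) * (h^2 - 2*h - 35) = h^5 - 7*h^4 - 17*h^3 + 155*h^2 - 272*h + 140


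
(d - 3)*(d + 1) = d^2 - 2*d - 3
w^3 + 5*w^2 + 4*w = w*(w + 1)*(w + 4)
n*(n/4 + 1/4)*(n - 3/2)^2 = n^4/4 - n^3/2 - 3*n^2/16 + 9*n/16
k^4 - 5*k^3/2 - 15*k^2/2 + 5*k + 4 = (k - 4)*(k - 1)*(k + 1/2)*(k + 2)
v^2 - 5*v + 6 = (v - 3)*(v - 2)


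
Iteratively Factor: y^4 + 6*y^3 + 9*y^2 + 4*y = (y)*(y^3 + 6*y^2 + 9*y + 4) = y*(y + 4)*(y^2 + 2*y + 1) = y*(y + 1)*(y + 4)*(y + 1)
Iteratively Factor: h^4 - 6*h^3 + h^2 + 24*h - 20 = (h - 2)*(h^3 - 4*h^2 - 7*h + 10) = (h - 2)*(h - 1)*(h^2 - 3*h - 10) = (h - 5)*(h - 2)*(h - 1)*(h + 2)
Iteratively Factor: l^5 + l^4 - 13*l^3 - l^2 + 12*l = (l - 1)*(l^4 + 2*l^3 - 11*l^2 - 12*l) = (l - 1)*(l + 4)*(l^3 - 2*l^2 - 3*l) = l*(l - 1)*(l + 4)*(l^2 - 2*l - 3) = l*(l - 3)*(l - 1)*(l + 4)*(l + 1)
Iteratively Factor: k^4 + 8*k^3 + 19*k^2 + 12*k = (k)*(k^3 + 8*k^2 + 19*k + 12) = k*(k + 1)*(k^2 + 7*k + 12) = k*(k + 1)*(k + 4)*(k + 3)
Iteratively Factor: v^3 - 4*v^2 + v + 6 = (v - 2)*(v^2 - 2*v - 3) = (v - 2)*(v + 1)*(v - 3)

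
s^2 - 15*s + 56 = (s - 8)*(s - 7)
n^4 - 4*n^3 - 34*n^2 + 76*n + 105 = (n - 7)*(n - 3)*(n + 1)*(n + 5)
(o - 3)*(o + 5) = o^2 + 2*o - 15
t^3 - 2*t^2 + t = t*(t - 1)^2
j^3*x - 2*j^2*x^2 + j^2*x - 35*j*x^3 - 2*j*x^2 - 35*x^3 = (j - 7*x)*(j + 5*x)*(j*x + x)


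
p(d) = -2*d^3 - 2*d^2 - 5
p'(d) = -6*d^2 - 4*d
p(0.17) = -5.07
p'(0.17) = -0.85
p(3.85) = -148.78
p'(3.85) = -104.34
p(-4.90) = 182.28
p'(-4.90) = -124.46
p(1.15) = -10.69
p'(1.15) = -12.54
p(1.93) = -26.83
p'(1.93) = -30.07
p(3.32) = -100.23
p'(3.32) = -79.41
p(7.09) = -818.34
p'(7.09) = -329.97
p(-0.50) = -5.25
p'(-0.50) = 0.50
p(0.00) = -5.00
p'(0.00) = 0.00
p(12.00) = -3749.00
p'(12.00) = -912.00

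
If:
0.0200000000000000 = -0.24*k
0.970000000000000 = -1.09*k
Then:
No Solution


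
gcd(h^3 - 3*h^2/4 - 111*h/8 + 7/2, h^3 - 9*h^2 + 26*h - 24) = h - 4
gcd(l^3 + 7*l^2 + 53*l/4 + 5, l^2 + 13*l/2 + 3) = l + 1/2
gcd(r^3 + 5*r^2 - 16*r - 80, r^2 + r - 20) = r^2 + r - 20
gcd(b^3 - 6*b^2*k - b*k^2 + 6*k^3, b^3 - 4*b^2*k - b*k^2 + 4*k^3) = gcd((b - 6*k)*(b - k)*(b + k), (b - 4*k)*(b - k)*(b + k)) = b^2 - k^2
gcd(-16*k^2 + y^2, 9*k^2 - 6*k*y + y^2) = 1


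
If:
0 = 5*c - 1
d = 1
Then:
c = 1/5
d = 1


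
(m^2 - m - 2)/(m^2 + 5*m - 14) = (m + 1)/(m + 7)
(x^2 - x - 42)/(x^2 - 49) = (x + 6)/(x + 7)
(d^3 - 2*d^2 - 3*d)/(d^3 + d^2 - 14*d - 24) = d*(d^2 - 2*d - 3)/(d^3 + d^2 - 14*d - 24)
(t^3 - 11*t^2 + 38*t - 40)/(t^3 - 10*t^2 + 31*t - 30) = (t - 4)/(t - 3)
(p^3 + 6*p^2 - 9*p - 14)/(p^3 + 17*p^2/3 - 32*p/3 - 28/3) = 3*(p + 1)/(3*p + 2)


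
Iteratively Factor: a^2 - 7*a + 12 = (a - 4)*(a - 3)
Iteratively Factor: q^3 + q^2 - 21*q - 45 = (q + 3)*(q^2 - 2*q - 15) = (q - 5)*(q + 3)*(q + 3)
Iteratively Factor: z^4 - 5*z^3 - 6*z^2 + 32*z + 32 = (z - 4)*(z^3 - z^2 - 10*z - 8) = (z - 4)^2*(z^2 + 3*z + 2) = (z - 4)^2*(z + 1)*(z + 2)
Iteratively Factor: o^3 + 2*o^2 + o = (o)*(o^2 + 2*o + 1) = o*(o + 1)*(o + 1)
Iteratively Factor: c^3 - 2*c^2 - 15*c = (c)*(c^2 - 2*c - 15) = c*(c - 5)*(c + 3)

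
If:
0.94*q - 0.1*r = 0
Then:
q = 0.106382978723404*r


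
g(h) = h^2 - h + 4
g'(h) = 2*h - 1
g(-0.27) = 4.34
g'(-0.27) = -1.54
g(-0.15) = 4.17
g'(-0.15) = -1.30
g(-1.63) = 8.29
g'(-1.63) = -4.26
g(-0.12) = 4.13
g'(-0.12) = -1.24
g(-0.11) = 4.12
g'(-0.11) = -1.22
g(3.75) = 14.31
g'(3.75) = 6.50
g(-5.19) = 36.13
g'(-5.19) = -11.38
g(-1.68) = 8.50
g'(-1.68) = -4.36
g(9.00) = 76.00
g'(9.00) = 17.00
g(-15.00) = 244.00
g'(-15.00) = -31.00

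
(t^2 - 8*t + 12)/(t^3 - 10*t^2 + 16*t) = (t - 6)/(t*(t - 8))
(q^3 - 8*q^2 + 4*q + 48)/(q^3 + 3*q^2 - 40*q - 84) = (q - 4)/(q + 7)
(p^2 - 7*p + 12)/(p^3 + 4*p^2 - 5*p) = (p^2 - 7*p + 12)/(p*(p^2 + 4*p - 5))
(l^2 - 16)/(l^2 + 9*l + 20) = (l - 4)/(l + 5)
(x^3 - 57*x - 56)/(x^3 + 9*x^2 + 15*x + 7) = (x - 8)/(x + 1)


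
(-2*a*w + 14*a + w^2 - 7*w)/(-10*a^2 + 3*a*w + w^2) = (w - 7)/(5*a + w)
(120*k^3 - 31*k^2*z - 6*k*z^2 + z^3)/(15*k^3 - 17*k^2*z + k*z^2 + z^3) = (-8*k + z)/(-k + z)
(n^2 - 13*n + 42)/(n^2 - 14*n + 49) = (n - 6)/(n - 7)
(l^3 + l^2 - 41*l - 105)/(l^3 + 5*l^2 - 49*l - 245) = (l + 3)/(l + 7)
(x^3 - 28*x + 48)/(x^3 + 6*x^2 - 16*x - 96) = (x - 2)/(x + 4)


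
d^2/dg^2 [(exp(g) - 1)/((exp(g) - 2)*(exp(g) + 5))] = (exp(4*g) - 7*exp(3*g) + 51*exp(2*g) - 19*exp(g) + 70)*exp(g)/(exp(6*g) + 9*exp(5*g) - 3*exp(4*g) - 153*exp(3*g) + 30*exp(2*g) + 900*exp(g) - 1000)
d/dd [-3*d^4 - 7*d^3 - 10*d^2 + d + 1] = -12*d^3 - 21*d^2 - 20*d + 1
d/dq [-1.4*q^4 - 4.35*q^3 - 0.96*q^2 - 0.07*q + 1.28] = -5.6*q^3 - 13.05*q^2 - 1.92*q - 0.07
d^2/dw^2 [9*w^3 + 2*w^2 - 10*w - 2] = 54*w + 4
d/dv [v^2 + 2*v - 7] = 2*v + 2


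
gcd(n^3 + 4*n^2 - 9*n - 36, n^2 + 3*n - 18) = n - 3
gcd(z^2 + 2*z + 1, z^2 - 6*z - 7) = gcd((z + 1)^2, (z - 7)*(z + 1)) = z + 1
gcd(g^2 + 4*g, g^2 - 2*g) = g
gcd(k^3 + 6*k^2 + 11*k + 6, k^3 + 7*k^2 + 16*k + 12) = k^2 + 5*k + 6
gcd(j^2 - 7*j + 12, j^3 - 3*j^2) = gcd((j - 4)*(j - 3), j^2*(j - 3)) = j - 3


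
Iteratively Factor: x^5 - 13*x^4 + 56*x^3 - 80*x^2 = (x - 4)*(x^4 - 9*x^3 + 20*x^2) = (x - 4)^2*(x^3 - 5*x^2) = (x - 5)*(x - 4)^2*(x^2) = x*(x - 5)*(x - 4)^2*(x)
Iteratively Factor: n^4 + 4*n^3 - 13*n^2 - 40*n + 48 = (n - 3)*(n^3 + 7*n^2 + 8*n - 16) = (n - 3)*(n + 4)*(n^2 + 3*n - 4) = (n - 3)*(n - 1)*(n + 4)*(n + 4)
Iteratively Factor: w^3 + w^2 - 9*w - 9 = (w + 1)*(w^2 - 9) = (w + 1)*(w + 3)*(w - 3)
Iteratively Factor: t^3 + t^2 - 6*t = (t)*(t^2 + t - 6) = t*(t + 3)*(t - 2)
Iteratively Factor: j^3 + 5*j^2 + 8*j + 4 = (j + 2)*(j^2 + 3*j + 2) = (j + 1)*(j + 2)*(j + 2)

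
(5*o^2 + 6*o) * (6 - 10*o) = -50*o^3 - 30*o^2 + 36*o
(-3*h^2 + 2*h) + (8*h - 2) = -3*h^2 + 10*h - 2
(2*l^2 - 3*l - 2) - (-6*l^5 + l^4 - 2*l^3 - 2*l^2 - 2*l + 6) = 6*l^5 - l^4 + 2*l^3 + 4*l^2 - l - 8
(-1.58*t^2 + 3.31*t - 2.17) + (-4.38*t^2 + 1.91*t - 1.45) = -5.96*t^2 + 5.22*t - 3.62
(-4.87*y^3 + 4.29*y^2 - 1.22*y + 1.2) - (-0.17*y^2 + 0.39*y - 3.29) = -4.87*y^3 + 4.46*y^2 - 1.61*y + 4.49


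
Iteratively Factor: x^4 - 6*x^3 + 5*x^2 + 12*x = (x + 1)*(x^3 - 7*x^2 + 12*x) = x*(x + 1)*(x^2 - 7*x + 12) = x*(x - 4)*(x + 1)*(x - 3)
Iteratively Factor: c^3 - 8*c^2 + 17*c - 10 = (c - 2)*(c^2 - 6*c + 5) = (c - 5)*(c - 2)*(c - 1)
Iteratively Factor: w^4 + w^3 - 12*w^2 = (w)*(w^3 + w^2 - 12*w) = w^2*(w^2 + w - 12) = w^2*(w - 3)*(w + 4)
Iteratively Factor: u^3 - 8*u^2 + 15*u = (u - 5)*(u^2 - 3*u) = (u - 5)*(u - 3)*(u)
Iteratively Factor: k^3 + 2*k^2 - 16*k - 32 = (k + 2)*(k^2 - 16) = (k + 2)*(k + 4)*(k - 4)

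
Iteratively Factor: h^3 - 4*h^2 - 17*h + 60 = (h + 4)*(h^2 - 8*h + 15) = (h - 5)*(h + 4)*(h - 3)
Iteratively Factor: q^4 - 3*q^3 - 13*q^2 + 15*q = (q)*(q^3 - 3*q^2 - 13*q + 15) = q*(q - 5)*(q^2 + 2*q - 3) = q*(q - 5)*(q + 3)*(q - 1)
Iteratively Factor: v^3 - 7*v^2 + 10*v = (v - 2)*(v^2 - 5*v) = v*(v - 2)*(v - 5)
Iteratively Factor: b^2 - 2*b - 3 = (b + 1)*(b - 3)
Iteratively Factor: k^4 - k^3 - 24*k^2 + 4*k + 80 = (k - 5)*(k^3 + 4*k^2 - 4*k - 16) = (k - 5)*(k + 4)*(k^2 - 4) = (k - 5)*(k - 2)*(k + 4)*(k + 2)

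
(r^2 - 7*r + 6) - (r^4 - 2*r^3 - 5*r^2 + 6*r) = -r^4 + 2*r^3 + 6*r^2 - 13*r + 6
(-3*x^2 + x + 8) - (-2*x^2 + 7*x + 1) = -x^2 - 6*x + 7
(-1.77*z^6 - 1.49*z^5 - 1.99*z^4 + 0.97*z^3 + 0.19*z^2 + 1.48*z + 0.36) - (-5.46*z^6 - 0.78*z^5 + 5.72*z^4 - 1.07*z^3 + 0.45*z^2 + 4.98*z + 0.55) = 3.69*z^6 - 0.71*z^5 - 7.71*z^4 + 2.04*z^3 - 0.26*z^2 - 3.5*z - 0.19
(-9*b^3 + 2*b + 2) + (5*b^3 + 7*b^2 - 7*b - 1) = -4*b^3 + 7*b^2 - 5*b + 1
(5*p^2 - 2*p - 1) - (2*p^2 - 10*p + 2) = 3*p^2 + 8*p - 3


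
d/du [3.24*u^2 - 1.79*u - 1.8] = 6.48*u - 1.79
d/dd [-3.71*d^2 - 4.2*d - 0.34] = -7.42*d - 4.2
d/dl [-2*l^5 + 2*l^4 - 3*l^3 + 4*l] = -10*l^4 + 8*l^3 - 9*l^2 + 4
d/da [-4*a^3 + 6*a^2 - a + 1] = -12*a^2 + 12*a - 1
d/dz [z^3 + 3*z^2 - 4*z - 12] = 3*z^2 + 6*z - 4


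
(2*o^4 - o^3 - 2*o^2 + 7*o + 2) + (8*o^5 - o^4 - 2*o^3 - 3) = 8*o^5 + o^4 - 3*o^3 - 2*o^2 + 7*o - 1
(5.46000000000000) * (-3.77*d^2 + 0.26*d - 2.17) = -20.5842*d^2 + 1.4196*d - 11.8482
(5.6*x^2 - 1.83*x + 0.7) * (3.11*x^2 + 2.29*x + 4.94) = 17.416*x^4 + 7.1327*x^3 + 25.6503*x^2 - 7.4372*x + 3.458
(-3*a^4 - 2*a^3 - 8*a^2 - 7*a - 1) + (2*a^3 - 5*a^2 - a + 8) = -3*a^4 - 13*a^2 - 8*a + 7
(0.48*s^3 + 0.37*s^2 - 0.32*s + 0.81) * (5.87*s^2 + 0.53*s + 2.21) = 2.8176*s^5 + 2.4263*s^4 - 0.6215*s^3 + 5.4028*s^2 - 0.2779*s + 1.7901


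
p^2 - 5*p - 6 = (p - 6)*(p + 1)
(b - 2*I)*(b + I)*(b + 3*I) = b^3 + 2*I*b^2 + 5*b + 6*I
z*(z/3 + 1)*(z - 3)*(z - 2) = z^4/3 - 2*z^3/3 - 3*z^2 + 6*z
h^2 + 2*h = h*(h + 2)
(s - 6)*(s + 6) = s^2 - 36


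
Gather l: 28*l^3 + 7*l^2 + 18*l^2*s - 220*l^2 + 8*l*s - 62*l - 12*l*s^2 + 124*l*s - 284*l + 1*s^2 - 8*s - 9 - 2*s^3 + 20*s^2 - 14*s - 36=28*l^3 + l^2*(18*s - 213) + l*(-12*s^2 + 132*s - 346) - 2*s^3 + 21*s^2 - 22*s - 45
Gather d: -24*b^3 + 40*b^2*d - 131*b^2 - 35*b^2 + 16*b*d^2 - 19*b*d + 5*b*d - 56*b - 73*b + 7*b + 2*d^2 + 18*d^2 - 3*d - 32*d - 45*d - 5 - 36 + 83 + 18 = -24*b^3 - 166*b^2 - 122*b + d^2*(16*b + 20) + d*(40*b^2 - 14*b - 80) + 60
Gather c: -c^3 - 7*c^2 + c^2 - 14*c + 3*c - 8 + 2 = -c^3 - 6*c^2 - 11*c - 6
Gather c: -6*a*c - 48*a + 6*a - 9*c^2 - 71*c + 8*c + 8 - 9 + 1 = -42*a - 9*c^2 + c*(-6*a - 63)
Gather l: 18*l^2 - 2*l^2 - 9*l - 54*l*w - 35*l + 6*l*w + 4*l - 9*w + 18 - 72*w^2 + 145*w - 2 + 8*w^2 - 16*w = 16*l^2 + l*(-48*w - 40) - 64*w^2 + 120*w + 16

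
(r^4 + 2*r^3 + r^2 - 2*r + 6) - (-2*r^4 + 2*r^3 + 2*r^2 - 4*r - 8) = 3*r^4 - r^2 + 2*r + 14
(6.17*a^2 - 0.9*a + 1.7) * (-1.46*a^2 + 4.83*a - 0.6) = -9.0082*a^4 + 31.1151*a^3 - 10.531*a^2 + 8.751*a - 1.02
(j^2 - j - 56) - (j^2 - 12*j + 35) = 11*j - 91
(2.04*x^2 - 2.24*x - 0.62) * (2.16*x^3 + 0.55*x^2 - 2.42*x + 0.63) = 4.4064*x^5 - 3.7164*x^4 - 7.508*x^3 + 6.365*x^2 + 0.0891999999999997*x - 0.3906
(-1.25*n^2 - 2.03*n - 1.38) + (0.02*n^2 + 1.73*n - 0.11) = -1.23*n^2 - 0.3*n - 1.49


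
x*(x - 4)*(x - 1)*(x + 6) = x^4 + x^3 - 26*x^2 + 24*x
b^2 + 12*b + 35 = (b + 5)*(b + 7)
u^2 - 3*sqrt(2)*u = u*(u - 3*sqrt(2))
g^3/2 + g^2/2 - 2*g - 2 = (g/2 + 1)*(g - 2)*(g + 1)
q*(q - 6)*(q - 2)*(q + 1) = q^4 - 7*q^3 + 4*q^2 + 12*q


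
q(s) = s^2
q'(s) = 2*s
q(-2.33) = 5.43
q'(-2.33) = -4.66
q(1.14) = 1.30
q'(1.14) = 2.28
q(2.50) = 6.25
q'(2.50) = 5.00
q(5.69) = 32.38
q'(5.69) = 11.38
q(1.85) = 3.42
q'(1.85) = 3.70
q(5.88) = 34.57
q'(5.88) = 11.76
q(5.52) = 30.47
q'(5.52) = 11.04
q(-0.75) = 0.56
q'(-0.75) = -1.50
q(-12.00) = 144.00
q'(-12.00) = -24.00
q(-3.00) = 9.00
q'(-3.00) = -6.00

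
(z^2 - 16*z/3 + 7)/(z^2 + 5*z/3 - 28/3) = (z - 3)/(z + 4)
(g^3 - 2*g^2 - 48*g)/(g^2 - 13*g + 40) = g*(g + 6)/(g - 5)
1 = 1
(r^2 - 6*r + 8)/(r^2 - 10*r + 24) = (r - 2)/(r - 6)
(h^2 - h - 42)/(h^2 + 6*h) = (h - 7)/h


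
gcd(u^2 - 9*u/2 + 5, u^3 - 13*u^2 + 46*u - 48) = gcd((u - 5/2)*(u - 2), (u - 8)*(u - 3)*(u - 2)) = u - 2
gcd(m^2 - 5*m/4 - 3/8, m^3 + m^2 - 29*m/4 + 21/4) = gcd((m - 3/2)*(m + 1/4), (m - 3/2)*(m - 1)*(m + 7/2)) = m - 3/2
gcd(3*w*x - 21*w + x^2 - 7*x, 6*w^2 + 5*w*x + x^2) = 3*w + x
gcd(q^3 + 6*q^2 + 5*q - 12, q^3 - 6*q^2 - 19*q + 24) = q^2 + 2*q - 3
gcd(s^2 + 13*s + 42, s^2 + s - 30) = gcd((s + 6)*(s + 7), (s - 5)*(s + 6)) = s + 6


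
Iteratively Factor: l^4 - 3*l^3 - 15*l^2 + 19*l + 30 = (l + 3)*(l^3 - 6*l^2 + 3*l + 10) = (l - 2)*(l + 3)*(l^2 - 4*l - 5) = (l - 5)*(l - 2)*(l + 3)*(l + 1)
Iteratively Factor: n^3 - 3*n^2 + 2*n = (n - 2)*(n^2 - n) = (n - 2)*(n - 1)*(n)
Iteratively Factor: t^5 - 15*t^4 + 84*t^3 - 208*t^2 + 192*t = (t)*(t^4 - 15*t^3 + 84*t^2 - 208*t + 192) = t*(t - 3)*(t^3 - 12*t^2 + 48*t - 64) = t*(t - 4)*(t - 3)*(t^2 - 8*t + 16) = t*(t - 4)^2*(t - 3)*(t - 4)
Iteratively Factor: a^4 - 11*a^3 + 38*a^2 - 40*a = (a - 2)*(a^3 - 9*a^2 + 20*a) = a*(a - 2)*(a^2 - 9*a + 20) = a*(a - 5)*(a - 2)*(a - 4)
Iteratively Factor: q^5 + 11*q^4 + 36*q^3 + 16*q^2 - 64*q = (q - 1)*(q^4 + 12*q^3 + 48*q^2 + 64*q) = (q - 1)*(q + 4)*(q^3 + 8*q^2 + 16*q) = (q - 1)*(q + 4)^2*(q^2 + 4*q) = (q - 1)*(q + 4)^3*(q)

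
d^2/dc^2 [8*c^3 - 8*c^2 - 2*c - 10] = 48*c - 16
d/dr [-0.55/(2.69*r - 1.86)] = 1.4795/(2.69*r - 1.86)^2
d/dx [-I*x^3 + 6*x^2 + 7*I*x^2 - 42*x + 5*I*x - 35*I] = -3*I*x^2 + x*(12 + 14*I) - 42 + 5*I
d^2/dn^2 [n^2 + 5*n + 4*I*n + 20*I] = 2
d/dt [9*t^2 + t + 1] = 18*t + 1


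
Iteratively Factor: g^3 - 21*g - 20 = (g - 5)*(g^2 + 5*g + 4) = (g - 5)*(g + 1)*(g + 4)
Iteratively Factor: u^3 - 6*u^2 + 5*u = (u - 1)*(u^2 - 5*u) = u*(u - 1)*(u - 5)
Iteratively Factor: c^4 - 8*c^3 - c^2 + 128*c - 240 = (c - 5)*(c^3 - 3*c^2 - 16*c + 48) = (c - 5)*(c - 3)*(c^2 - 16) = (c - 5)*(c - 4)*(c - 3)*(c + 4)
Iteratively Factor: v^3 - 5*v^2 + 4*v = (v - 4)*(v^2 - v) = v*(v - 4)*(v - 1)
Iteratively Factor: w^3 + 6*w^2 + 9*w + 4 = (w + 1)*(w^2 + 5*w + 4) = (w + 1)^2*(w + 4)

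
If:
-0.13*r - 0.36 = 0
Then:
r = -2.77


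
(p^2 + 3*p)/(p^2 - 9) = p/(p - 3)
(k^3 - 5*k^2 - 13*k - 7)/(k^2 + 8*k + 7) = (k^2 - 6*k - 7)/(k + 7)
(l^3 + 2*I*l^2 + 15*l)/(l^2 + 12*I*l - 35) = l*(l - 3*I)/(l + 7*I)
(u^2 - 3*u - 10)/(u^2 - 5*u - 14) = (u - 5)/(u - 7)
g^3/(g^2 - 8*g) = g^2/(g - 8)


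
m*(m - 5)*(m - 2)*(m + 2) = m^4 - 5*m^3 - 4*m^2 + 20*m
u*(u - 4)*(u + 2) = u^3 - 2*u^2 - 8*u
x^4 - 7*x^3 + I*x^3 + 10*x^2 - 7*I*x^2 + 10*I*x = x*(x - 5)*(x - 2)*(x + I)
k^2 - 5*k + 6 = (k - 3)*(k - 2)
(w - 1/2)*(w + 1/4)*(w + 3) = w^3 + 11*w^2/4 - 7*w/8 - 3/8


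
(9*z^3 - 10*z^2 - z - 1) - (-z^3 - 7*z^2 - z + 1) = 10*z^3 - 3*z^2 - 2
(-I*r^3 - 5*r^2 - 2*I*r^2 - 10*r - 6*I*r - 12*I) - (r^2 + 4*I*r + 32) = -I*r^3 - 6*r^2 - 2*I*r^2 - 10*r - 10*I*r - 32 - 12*I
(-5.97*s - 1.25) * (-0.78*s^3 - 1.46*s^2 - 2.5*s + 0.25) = 4.6566*s^4 + 9.6912*s^3 + 16.75*s^2 + 1.6325*s - 0.3125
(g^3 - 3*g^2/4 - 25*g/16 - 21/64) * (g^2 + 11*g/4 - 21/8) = g^5 + 2*g^4 - 25*g^3/4 - 85*g^2/32 + 819*g/256 + 441/512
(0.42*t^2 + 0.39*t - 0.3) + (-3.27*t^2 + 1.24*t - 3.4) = -2.85*t^2 + 1.63*t - 3.7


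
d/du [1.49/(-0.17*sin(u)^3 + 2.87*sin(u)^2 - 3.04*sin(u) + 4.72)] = (0.7599*sin(u)^2 - 8.5526*sin(u) + 4.5296)*cos(u)/(0.17*sin(u)^3 - 2.87*sin(u)^2 + 3.04*sin(u) - 4.72)^2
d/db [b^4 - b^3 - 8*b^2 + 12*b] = 4*b^3 - 3*b^2 - 16*b + 12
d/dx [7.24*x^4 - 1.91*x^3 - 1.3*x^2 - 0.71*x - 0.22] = 28.96*x^3 - 5.73*x^2 - 2.6*x - 0.71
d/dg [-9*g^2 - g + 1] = -18*g - 1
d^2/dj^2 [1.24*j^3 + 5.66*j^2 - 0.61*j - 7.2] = 7.44*j + 11.32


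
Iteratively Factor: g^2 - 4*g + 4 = (g - 2)*(g - 2)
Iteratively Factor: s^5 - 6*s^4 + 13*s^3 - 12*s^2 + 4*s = (s - 1)*(s^4 - 5*s^3 + 8*s^2 - 4*s) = (s - 1)^2*(s^3 - 4*s^2 + 4*s) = (s - 2)*(s - 1)^2*(s^2 - 2*s) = (s - 2)^2*(s - 1)^2*(s)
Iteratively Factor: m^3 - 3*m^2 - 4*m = (m + 1)*(m^2 - 4*m) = (m - 4)*(m + 1)*(m)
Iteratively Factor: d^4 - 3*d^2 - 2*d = (d - 2)*(d^3 + 2*d^2 + d) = d*(d - 2)*(d^2 + 2*d + 1) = d*(d - 2)*(d + 1)*(d + 1)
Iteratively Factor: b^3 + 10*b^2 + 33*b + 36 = (b + 4)*(b^2 + 6*b + 9) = (b + 3)*(b + 4)*(b + 3)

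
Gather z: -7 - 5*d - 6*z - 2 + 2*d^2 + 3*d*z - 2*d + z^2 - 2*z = 2*d^2 - 7*d + z^2 + z*(3*d - 8) - 9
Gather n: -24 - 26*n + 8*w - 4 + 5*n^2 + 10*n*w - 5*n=5*n^2 + n*(10*w - 31) + 8*w - 28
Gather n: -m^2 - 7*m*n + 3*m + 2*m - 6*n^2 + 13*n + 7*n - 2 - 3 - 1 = -m^2 + 5*m - 6*n^2 + n*(20 - 7*m) - 6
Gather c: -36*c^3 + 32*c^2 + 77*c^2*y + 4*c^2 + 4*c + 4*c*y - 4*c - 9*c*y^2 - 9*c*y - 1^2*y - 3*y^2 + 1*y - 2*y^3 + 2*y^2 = -36*c^3 + c^2*(77*y + 36) + c*(-9*y^2 - 5*y) - 2*y^3 - y^2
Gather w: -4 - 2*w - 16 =-2*w - 20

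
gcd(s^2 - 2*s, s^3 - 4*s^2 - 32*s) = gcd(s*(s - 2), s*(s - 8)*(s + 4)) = s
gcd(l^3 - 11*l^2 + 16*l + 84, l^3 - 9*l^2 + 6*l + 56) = l^2 - 5*l - 14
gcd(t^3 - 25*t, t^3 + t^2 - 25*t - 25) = t^2 - 25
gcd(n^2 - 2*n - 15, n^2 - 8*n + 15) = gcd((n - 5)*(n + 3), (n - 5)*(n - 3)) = n - 5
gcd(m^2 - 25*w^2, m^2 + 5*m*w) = m + 5*w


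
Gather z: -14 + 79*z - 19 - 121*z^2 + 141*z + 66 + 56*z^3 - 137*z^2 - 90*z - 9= 56*z^3 - 258*z^2 + 130*z + 24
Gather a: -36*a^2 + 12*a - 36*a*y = -36*a^2 + a*(12 - 36*y)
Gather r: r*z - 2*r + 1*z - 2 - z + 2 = r*(z - 2)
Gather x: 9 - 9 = 0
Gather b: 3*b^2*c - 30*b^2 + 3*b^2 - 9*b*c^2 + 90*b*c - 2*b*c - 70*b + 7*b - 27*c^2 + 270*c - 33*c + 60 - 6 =b^2*(3*c - 27) + b*(-9*c^2 + 88*c - 63) - 27*c^2 + 237*c + 54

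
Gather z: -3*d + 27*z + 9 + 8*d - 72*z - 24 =5*d - 45*z - 15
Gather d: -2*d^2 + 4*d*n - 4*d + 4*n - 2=-2*d^2 + d*(4*n - 4) + 4*n - 2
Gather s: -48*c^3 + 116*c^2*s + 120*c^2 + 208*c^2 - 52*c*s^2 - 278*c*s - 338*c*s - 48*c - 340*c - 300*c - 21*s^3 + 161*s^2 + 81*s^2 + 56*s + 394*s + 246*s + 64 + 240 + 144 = -48*c^3 + 328*c^2 - 688*c - 21*s^3 + s^2*(242 - 52*c) + s*(116*c^2 - 616*c + 696) + 448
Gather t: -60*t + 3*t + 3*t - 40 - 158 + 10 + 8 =-54*t - 180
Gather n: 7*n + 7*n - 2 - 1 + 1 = 14*n - 2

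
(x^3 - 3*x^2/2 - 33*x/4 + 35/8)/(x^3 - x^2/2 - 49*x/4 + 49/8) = (2*x + 5)/(2*x + 7)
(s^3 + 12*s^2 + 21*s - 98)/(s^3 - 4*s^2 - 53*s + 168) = (s^2 + 5*s - 14)/(s^2 - 11*s + 24)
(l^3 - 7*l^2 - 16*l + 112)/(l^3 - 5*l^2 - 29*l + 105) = (l^2 - 16)/(l^2 + 2*l - 15)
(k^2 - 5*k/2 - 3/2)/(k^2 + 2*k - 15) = (k + 1/2)/(k + 5)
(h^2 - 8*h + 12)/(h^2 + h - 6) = (h - 6)/(h + 3)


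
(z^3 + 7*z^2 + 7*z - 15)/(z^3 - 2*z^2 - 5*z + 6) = (z^2 + 8*z + 15)/(z^2 - z - 6)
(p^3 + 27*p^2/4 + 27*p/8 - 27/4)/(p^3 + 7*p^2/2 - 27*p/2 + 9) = (8*p^2 + 6*p - 9)/(4*(2*p^2 - 5*p + 3))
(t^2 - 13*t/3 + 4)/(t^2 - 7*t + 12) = (t - 4/3)/(t - 4)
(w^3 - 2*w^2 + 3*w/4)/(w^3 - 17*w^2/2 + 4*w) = (w - 3/2)/(w - 8)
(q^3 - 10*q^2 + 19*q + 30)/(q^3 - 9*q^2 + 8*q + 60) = (q + 1)/(q + 2)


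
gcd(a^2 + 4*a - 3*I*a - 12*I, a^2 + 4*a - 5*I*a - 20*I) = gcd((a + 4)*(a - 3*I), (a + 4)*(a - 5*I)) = a + 4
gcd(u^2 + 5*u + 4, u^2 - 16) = u + 4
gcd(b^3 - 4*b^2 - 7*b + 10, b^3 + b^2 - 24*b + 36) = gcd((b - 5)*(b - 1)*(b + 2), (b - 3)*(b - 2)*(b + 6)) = 1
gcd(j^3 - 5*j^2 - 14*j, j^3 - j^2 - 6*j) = j^2 + 2*j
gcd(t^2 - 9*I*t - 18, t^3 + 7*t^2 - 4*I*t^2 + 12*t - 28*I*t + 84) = t - 6*I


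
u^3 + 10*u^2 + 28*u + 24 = (u + 2)^2*(u + 6)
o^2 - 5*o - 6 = (o - 6)*(o + 1)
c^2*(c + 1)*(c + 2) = c^4 + 3*c^3 + 2*c^2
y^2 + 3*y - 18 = (y - 3)*(y + 6)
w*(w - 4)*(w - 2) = w^3 - 6*w^2 + 8*w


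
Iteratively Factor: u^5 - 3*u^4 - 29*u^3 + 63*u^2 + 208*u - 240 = (u - 5)*(u^4 + 2*u^3 - 19*u^2 - 32*u + 48) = (u - 5)*(u - 4)*(u^3 + 6*u^2 + 5*u - 12) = (u - 5)*(u - 4)*(u - 1)*(u^2 + 7*u + 12) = (u - 5)*(u - 4)*(u - 1)*(u + 3)*(u + 4)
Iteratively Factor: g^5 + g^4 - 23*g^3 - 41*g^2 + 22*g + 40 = (g + 1)*(g^4 - 23*g^2 - 18*g + 40) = (g - 1)*(g + 1)*(g^3 + g^2 - 22*g - 40) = (g - 5)*(g - 1)*(g + 1)*(g^2 + 6*g + 8) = (g - 5)*(g - 1)*(g + 1)*(g + 4)*(g + 2)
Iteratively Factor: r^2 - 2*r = (r - 2)*(r)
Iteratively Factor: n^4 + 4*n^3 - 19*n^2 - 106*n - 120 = (n + 3)*(n^3 + n^2 - 22*n - 40) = (n + 2)*(n + 3)*(n^2 - n - 20) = (n + 2)*(n + 3)*(n + 4)*(n - 5)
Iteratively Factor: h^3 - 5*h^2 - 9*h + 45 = (h + 3)*(h^2 - 8*h + 15) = (h - 3)*(h + 3)*(h - 5)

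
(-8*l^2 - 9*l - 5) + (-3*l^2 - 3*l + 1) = -11*l^2 - 12*l - 4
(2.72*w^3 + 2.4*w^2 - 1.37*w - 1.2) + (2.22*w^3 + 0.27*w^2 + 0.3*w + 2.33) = 4.94*w^3 + 2.67*w^2 - 1.07*w + 1.13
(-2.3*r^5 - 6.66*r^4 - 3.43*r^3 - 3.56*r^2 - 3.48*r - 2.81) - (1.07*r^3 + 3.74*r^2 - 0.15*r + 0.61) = -2.3*r^5 - 6.66*r^4 - 4.5*r^3 - 7.3*r^2 - 3.33*r - 3.42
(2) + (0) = 2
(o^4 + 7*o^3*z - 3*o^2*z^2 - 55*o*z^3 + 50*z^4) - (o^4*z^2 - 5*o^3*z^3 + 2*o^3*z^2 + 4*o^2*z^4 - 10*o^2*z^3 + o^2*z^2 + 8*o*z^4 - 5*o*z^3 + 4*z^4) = -o^4*z^2 + o^4 + 5*o^3*z^3 - 2*o^3*z^2 + 7*o^3*z - 4*o^2*z^4 + 10*o^2*z^3 - 4*o^2*z^2 - 8*o*z^4 - 50*o*z^3 + 46*z^4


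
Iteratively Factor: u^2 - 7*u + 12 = (u - 3)*(u - 4)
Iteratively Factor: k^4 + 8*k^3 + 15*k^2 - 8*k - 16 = (k + 4)*(k^3 + 4*k^2 - k - 4) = (k - 1)*(k + 4)*(k^2 + 5*k + 4) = (k - 1)*(k + 4)^2*(k + 1)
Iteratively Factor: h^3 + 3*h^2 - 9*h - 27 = (h + 3)*(h^2 - 9) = (h + 3)^2*(h - 3)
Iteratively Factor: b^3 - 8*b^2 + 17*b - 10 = (b - 2)*(b^2 - 6*b + 5) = (b - 5)*(b - 2)*(b - 1)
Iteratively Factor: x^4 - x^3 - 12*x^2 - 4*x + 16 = (x + 2)*(x^3 - 3*x^2 - 6*x + 8) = (x - 1)*(x + 2)*(x^2 - 2*x - 8) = (x - 4)*(x - 1)*(x + 2)*(x + 2)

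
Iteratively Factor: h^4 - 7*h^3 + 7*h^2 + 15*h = (h + 1)*(h^3 - 8*h^2 + 15*h) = (h - 5)*(h + 1)*(h^2 - 3*h) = (h - 5)*(h - 3)*(h + 1)*(h)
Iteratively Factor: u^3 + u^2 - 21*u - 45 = (u + 3)*(u^2 - 2*u - 15) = (u + 3)^2*(u - 5)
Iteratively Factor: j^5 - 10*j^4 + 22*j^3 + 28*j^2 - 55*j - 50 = (j - 2)*(j^4 - 8*j^3 + 6*j^2 + 40*j + 25) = (j - 2)*(j + 1)*(j^3 - 9*j^2 + 15*j + 25) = (j - 5)*(j - 2)*(j + 1)*(j^2 - 4*j - 5) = (j - 5)*(j - 2)*(j + 1)^2*(j - 5)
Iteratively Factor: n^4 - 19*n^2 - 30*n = (n + 3)*(n^3 - 3*n^2 - 10*n) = (n - 5)*(n + 3)*(n^2 + 2*n) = n*(n - 5)*(n + 3)*(n + 2)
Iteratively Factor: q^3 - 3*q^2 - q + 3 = (q + 1)*(q^2 - 4*q + 3) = (q - 1)*(q + 1)*(q - 3)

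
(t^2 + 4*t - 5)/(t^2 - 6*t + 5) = (t + 5)/(t - 5)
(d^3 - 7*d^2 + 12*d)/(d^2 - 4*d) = d - 3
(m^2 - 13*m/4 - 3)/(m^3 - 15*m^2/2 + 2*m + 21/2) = (4*m^2 - 13*m - 12)/(2*(2*m^3 - 15*m^2 + 4*m + 21))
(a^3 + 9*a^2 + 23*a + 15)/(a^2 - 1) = (a^2 + 8*a + 15)/(a - 1)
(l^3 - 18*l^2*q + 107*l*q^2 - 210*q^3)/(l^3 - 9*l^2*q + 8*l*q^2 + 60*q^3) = (l - 7*q)/(l + 2*q)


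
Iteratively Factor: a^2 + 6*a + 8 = (a + 2)*(a + 4)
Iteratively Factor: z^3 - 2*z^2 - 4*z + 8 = (z + 2)*(z^2 - 4*z + 4) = (z - 2)*(z + 2)*(z - 2)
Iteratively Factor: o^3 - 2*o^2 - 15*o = (o - 5)*(o^2 + 3*o) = o*(o - 5)*(o + 3)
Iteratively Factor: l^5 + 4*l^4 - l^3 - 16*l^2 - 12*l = (l + 2)*(l^4 + 2*l^3 - 5*l^2 - 6*l) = (l - 2)*(l + 2)*(l^3 + 4*l^2 + 3*l) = (l - 2)*(l + 1)*(l + 2)*(l^2 + 3*l) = (l - 2)*(l + 1)*(l + 2)*(l + 3)*(l)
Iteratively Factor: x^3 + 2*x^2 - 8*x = (x + 4)*(x^2 - 2*x) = (x - 2)*(x + 4)*(x)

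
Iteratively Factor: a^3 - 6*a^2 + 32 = (a + 2)*(a^2 - 8*a + 16) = (a - 4)*(a + 2)*(a - 4)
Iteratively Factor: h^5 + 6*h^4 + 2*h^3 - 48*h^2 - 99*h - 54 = (h + 2)*(h^4 + 4*h^3 - 6*h^2 - 36*h - 27) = (h + 2)*(h + 3)*(h^3 + h^2 - 9*h - 9) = (h + 1)*(h + 2)*(h + 3)*(h^2 - 9) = (h - 3)*(h + 1)*(h + 2)*(h + 3)*(h + 3)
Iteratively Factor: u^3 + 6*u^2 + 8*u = (u + 4)*(u^2 + 2*u) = u*(u + 4)*(u + 2)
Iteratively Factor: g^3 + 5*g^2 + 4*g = (g)*(g^2 + 5*g + 4) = g*(g + 1)*(g + 4)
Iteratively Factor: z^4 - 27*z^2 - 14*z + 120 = (z - 2)*(z^3 + 2*z^2 - 23*z - 60) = (z - 2)*(z + 3)*(z^2 - z - 20) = (z - 5)*(z - 2)*(z + 3)*(z + 4)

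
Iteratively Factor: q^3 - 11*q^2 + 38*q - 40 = (q - 4)*(q^2 - 7*q + 10) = (q - 4)*(q - 2)*(q - 5)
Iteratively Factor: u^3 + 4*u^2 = (u + 4)*(u^2) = u*(u + 4)*(u)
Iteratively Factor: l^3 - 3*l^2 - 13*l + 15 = (l + 3)*(l^2 - 6*l + 5) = (l - 5)*(l + 3)*(l - 1)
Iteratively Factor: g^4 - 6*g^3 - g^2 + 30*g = (g - 5)*(g^3 - g^2 - 6*g) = g*(g - 5)*(g^2 - g - 6) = g*(g - 5)*(g - 3)*(g + 2)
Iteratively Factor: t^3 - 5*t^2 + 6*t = (t - 3)*(t^2 - 2*t) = (t - 3)*(t - 2)*(t)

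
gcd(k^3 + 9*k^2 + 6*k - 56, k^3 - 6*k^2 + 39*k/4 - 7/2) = k - 2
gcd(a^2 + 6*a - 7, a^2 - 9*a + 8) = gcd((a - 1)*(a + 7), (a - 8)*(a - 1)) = a - 1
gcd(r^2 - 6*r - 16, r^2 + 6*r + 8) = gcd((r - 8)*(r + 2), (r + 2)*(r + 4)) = r + 2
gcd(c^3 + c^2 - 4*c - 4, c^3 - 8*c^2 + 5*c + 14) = c^2 - c - 2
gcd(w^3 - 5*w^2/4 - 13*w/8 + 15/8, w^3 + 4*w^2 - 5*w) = w - 1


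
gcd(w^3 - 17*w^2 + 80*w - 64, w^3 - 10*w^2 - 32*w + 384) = w^2 - 16*w + 64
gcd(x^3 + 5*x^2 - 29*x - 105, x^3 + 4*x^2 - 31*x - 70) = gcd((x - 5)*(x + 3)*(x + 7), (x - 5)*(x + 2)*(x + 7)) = x^2 + 2*x - 35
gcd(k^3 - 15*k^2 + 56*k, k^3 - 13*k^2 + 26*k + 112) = k^2 - 15*k + 56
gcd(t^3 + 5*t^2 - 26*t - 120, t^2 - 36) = t + 6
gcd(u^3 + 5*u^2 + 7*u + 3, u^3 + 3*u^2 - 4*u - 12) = u + 3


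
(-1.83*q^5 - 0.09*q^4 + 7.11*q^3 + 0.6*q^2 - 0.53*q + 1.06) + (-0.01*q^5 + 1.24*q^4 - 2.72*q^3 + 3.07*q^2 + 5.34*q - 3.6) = -1.84*q^5 + 1.15*q^4 + 4.39*q^3 + 3.67*q^2 + 4.81*q - 2.54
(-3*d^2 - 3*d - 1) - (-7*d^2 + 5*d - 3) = 4*d^2 - 8*d + 2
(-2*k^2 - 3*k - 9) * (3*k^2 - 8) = -6*k^4 - 9*k^3 - 11*k^2 + 24*k + 72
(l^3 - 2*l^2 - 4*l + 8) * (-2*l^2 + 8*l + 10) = -2*l^5 + 12*l^4 + 2*l^3 - 68*l^2 + 24*l + 80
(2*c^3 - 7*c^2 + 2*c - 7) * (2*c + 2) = 4*c^4 - 10*c^3 - 10*c^2 - 10*c - 14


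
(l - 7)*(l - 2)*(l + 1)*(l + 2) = l^4 - 6*l^3 - 11*l^2 + 24*l + 28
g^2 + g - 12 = (g - 3)*(g + 4)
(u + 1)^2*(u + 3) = u^3 + 5*u^2 + 7*u + 3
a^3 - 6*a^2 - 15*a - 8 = (a - 8)*(a + 1)^2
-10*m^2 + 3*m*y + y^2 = (-2*m + y)*(5*m + y)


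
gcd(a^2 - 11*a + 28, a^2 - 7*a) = a - 7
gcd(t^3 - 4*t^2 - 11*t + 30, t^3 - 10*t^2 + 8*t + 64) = 1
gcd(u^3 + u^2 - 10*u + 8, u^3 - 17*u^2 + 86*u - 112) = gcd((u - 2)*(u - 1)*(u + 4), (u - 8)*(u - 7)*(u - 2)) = u - 2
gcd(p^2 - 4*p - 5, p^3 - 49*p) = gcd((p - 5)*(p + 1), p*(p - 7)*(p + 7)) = 1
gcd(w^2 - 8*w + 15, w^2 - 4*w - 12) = 1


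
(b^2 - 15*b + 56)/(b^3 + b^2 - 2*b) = (b^2 - 15*b + 56)/(b*(b^2 + b - 2))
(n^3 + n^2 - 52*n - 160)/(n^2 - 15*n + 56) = (n^2 + 9*n + 20)/(n - 7)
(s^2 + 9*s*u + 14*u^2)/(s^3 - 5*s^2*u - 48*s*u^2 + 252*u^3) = (s + 2*u)/(s^2 - 12*s*u + 36*u^2)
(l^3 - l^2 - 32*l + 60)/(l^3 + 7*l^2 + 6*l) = (l^2 - 7*l + 10)/(l*(l + 1))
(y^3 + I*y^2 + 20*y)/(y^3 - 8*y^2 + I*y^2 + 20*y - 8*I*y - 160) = y/(y - 8)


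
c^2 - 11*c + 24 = (c - 8)*(c - 3)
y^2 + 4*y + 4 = (y + 2)^2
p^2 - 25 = (p - 5)*(p + 5)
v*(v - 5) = v^2 - 5*v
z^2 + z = z*(z + 1)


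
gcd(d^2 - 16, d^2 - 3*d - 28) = d + 4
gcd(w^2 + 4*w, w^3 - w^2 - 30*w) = w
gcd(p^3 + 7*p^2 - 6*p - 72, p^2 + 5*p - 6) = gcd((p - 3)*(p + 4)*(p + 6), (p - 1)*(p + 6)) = p + 6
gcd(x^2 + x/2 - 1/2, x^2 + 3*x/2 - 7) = 1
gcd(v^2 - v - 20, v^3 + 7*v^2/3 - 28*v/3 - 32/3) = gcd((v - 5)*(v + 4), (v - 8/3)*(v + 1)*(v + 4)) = v + 4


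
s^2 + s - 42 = (s - 6)*(s + 7)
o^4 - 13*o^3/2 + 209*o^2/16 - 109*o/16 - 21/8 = (o - 3)*(o - 2)*(o - 7/4)*(o + 1/4)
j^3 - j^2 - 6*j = j*(j - 3)*(j + 2)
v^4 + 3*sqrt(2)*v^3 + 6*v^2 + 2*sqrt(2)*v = v*(v + sqrt(2))^3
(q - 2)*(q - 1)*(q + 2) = q^3 - q^2 - 4*q + 4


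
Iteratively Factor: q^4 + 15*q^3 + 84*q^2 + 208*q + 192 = (q + 3)*(q^3 + 12*q^2 + 48*q + 64) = (q + 3)*(q + 4)*(q^2 + 8*q + 16) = (q + 3)*(q + 4)^2*(q + 4)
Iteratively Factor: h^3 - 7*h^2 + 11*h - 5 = (h - 1)*(h^2 - 6*h + 5) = (h - 5)*(h - 1)*(h - 1)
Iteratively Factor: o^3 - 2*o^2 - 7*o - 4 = (o - 4)*(o^2 + 2*o + 1) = (o - 4)*(o + 1)*(o + 1)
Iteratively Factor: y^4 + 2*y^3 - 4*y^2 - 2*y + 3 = (y + 3)*(y^3 - y^2 - y + 1) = (y - 1)*(y + 3)*(y^2 - 1) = (y - 1)^2*(y + 3)*(y + 1)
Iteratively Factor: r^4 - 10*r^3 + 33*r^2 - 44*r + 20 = (r - 5)*(r^3 - 5*r^2 + 8*r - 4) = (r - 5)*(r - 2)*(r^2 - 3*r + 2) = (r - 5)*(r - 2)^2*(r - 1)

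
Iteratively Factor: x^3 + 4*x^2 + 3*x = (x + 3)*(x^2 + x) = x*(x + 3)*(x + 1)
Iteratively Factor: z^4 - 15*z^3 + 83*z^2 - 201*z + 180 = (z - 3)*(z^3 - 12*z^2 + 47*z - 60) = (z - 5)*(z - 3)*(z^2 - 7*z + 12) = (z - 5)*(z - 3)^2*(z - 4)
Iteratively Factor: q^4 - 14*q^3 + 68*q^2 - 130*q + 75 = (q - 5)*(q^3 - 9*q^2 + 23*q - 15) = (q - 5)*(q - 1)*(q^2 - 8*q + 15) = (q - 5)*(q - 3)*(q - 1)*(q - 5)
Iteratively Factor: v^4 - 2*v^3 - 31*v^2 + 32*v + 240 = (v - 4)*(v^3 + 2*v^2 - 23*v - 60) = (v - 4)*(v + 3)*(v^2 - v - 20) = (v - 4)*(v + 3)*(v + 4)*(v - 5)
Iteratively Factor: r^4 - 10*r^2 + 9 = (r - 3)*(r^3 + 3*r^2 - r - 3) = (r - 3)*(r + 1)*(r^2 + 2*r - 3) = (r - 3)*(r + 1)*(r + 3)*(r - 1)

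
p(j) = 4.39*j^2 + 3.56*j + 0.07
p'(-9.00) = -75.46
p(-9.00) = 323.62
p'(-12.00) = -101.80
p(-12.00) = 589.51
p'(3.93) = 38.07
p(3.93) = 81.86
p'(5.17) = 48.95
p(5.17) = 135.82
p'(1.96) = 20.77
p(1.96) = 23.91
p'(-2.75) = -20.58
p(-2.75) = 23.48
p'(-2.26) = -16.28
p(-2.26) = 14.45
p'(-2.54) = -18.74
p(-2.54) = 19.35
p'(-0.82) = -3.64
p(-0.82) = 0.10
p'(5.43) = 51.24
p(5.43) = 148.84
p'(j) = 8.78*j + 3.56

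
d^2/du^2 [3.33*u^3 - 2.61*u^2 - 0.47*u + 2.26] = 19.98*u - 5.22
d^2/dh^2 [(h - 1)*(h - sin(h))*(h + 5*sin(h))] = -4*h^2*sin(h) + 4*h*sin(h) + 16*h*cos(h) - 10*h*cos(2*h) + 6*h - 8*sqrt(2)*cos(h + pi/4) + 10*sqrt(2)*cos(2*h + pi/4) - 2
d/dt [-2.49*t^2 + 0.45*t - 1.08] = 0.45 - 4.98*t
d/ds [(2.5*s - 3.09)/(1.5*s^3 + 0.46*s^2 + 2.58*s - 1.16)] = (-7.5*s^3 + 12.755*s^2 + 2.8428*s + 5.0722)/(2.25*s^6 + 1.38*s^5 + 7.9516*s^4 - 1.1064*s^3 + 5.5892*s^2 - 5.9856*s + 1.3456)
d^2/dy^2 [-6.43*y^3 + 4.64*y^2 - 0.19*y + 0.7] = 9.28 - 38.58*y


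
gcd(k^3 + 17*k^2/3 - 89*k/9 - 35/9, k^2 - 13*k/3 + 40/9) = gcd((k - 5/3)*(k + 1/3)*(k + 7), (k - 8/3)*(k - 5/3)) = k - 5/3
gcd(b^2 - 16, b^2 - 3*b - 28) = b + 4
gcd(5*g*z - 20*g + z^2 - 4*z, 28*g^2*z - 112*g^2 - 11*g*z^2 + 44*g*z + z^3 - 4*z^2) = z - 4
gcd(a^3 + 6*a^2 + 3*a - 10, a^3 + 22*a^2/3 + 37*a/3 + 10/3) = a^2 + 7*a + 10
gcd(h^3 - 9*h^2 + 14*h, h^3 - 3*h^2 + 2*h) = h^2 - 2*h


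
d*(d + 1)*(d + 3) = d^3 + 4*d^2 + 3*d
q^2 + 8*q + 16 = (q + 4)^2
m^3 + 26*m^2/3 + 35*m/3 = m*(m + 5/3)*(m + 7)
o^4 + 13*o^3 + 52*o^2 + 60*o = o*(o + 2)*(o + 5)*(o + 6)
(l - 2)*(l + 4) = l^2 + 2*l - 8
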